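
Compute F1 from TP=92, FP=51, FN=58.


Precision = 92/143 = 0.6434
Recall = 92/150 = 0.6133
F1 = 2·P·R/(P+R) = 2·TP/(2·TP+FP+FN) = 184/(184+51+58) = 184/293 = 0.628

0.628


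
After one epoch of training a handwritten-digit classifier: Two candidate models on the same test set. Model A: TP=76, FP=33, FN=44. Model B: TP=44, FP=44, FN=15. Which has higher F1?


Model A: P=76/109=0.6972, R=76/120=0.6333, F1=2PR/(P+R)=2TP/(2TP+FP+FN)=152/229=0.6638
Model B: P=44/88=0.5, R=44/59=0.7458, F1=2PR/(P+R)=2TP/(2TP+FP+FN)=88/147=0.5986
0.6638 > 0.5986 → Model A

Model A


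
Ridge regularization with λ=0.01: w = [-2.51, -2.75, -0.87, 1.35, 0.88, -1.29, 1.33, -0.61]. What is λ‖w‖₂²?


‖w‖₂² = (-2.51)² + (-2.75)² + (-0.87)² + (1.35)² + (0.88)² + (-1.29)² + (1.33)² + (-0.61)²
     = 6.3001 + 7.5625 + 0.7569 + 1.8225 + 0.7744 + 1.6641 + 1.7689 + 0.3721
     = 21.0215
λ·‖w‖₂² = 0.01·21.0215 = 0.210215

0.210215


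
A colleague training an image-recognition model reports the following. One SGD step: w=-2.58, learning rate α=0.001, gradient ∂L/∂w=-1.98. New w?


w_new = w - α·∇
= -2.58 - 0.001·-1.98
= -2.58 + 0.00198
= -2.57802

-2.57802


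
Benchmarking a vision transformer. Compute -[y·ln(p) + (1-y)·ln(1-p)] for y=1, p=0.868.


BCE = -[y·ln(p) + (1-y)·ln(1-p)]
= -1·ln(0.868) - 0
= -ln(0.868) = 0.1416

0.1416


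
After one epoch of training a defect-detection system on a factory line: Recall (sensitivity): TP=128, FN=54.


Recall = TP/(TP+FN)
= 128/(128+54)
= 128/182 = 70.33%

70.33%


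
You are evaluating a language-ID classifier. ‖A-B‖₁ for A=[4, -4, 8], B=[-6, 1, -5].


d = |4+ 6| + |-4-1| + |8+ 5|
  = 10 + 5 + 13
  = 28

28


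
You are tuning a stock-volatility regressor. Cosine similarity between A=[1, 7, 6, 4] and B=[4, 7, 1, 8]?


A·B = 1·4 + 7·7 + 6·1 + 4·8 = 91
‖A‖ = √102 = 10.0995, ‖B‖ = √130 = 11.4018
cos = 91/(√102·√130) = 91/√13260 = 0.7903

0.7903


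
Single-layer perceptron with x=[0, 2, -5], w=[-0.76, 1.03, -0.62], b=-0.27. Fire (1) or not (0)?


z = (0)·(-0.76) + (2)·(1.03) + (-5)·(-0.62) - 0.27
  = 4.89
step(z) = 1 (z≥0)

1


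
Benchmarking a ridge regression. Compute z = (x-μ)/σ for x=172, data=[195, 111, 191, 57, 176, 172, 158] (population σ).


μ = 151.4286, σ = 46.4231
z = (172 - 151.4286)/46.4231 = 0.4431

0.4431


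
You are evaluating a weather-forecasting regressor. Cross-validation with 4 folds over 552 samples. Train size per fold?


Fold size = 552/4 = 138
Training per fold = 552 - 138 = 414

414


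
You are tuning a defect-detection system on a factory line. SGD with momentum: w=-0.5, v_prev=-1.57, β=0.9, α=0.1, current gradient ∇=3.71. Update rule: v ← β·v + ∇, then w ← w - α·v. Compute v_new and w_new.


v_new = 0.9·-1.57 + 3.71 = -1.413 + 3.71 = 2.297
w_new = -0.5 - 0.1·2.297 = -0.5 - 0.2297 = -0.7297

v_new=2.297, w_new=-0.7297


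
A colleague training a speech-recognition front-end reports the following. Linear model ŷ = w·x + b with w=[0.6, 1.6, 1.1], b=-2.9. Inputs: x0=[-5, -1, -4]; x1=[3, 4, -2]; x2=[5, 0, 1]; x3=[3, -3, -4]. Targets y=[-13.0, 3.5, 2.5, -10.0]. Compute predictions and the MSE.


ŷ0 = (0.6)·(-5) + (1.6)·(-1) + (1.1)·(-4) - 2.9 = -11.9
ŷ1 = (0.6)·(3) + (1.6)·(4) + (1.1)·(-2) - 2.9 = 3.1
ŷ2 = (0.6)·(5) + (1.6)·(0) + (1.1)·(1) - 2.9 = 1.2
ŷ3 = (0.6)·(3) + (1.6)·(-3) + (1.1)·(-4) - 2.9 = -10.3
errors² = [1.21, 0.16, 1.69, 0.09]
MSE = 3.1500/4 = 0.7875

0.7875


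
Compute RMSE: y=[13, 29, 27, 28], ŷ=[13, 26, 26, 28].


MSE = 10/4 = 2.5
RMSE = √(10/4) = 1.5811

1.5811


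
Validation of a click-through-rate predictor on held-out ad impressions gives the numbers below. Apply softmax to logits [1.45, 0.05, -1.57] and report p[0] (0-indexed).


Exponentials: e^1.45=4.2631, e^0.05=1.0513, e^-1.57=0.208
Sum = 5.5224
Softmax = [0.772, 0.1904, 0.0377]
p[0] = 4.2631/5.5224 = 0.772

0.772


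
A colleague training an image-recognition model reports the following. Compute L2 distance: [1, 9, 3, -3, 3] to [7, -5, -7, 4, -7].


d = √((1-7)² + (9+ 5)² + (3+ 7)² + (-3-4)² + (3+ 7)²)
  = √(36 + 196 + 100 + 49 + 100)
  = √481 = 21.9317

21.9317


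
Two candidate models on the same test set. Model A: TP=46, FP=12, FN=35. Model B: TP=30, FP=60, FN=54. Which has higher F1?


Model A: P=46/58=0.7931, R=46/81=0.5679, F1=2PR/(P+R)=2TP/(2TP+FP+FN)=92/139=0.6619
Model B: P=30/90=0.3333, R=30/84=0.3571, F1=2PR/(P+R)=2TP/(2TP+FP+FN)=60/174=0.3448
0.6619 > 0.3448 → Model A

Model A


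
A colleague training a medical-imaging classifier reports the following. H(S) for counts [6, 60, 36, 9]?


Probabilities: [6/111, 60/111, 36/111, 9/111] ≈ [0.0541, 0.5405, 0.3243, 0.0811]
H = -((6/111)·log₂(6/111) + (60/111)·log₂(60/111) + (36/111)·log₂(36/111) + (9/111)·log₂(9/111))
  = 1.528 bits

1.528 bits


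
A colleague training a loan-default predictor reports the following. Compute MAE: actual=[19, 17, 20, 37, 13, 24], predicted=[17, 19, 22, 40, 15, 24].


Absolute errors: |19-17|=2, |17-19|=2, |20-22|=2, |37-40|=3, |13-15|=2, |24-24|=0
Sum = 11
MAE = 11/6 = 11/6

11/6


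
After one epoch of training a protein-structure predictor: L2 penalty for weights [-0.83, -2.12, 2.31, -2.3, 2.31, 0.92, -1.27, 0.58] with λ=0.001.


‖w‖₂² = (-0.83)² + (-2.12)² + (2.31)² + (-2.3)² + (2.31)² + (0.92)² + (-1.27)² + (0.58)²
     = 0.6889 + 4.4944 + 5.3361 + 5.29 + 5.3361 + 0.8464 + 1.6129 + 0.3364
     = 23.9412
λ·‖w‖₂² = 0.001·23.9412 = 0.023941

0.023941


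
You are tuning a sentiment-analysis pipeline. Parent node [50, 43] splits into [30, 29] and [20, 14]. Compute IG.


Parent = [50, 43], H_parent = 0.9959
H_left = 0.9998 (n=59), H_right = 0.9774 (n=34)
H_children = (59/93)·0.9998 + (34/93)·0.9774 = 0.9916
IG = 0.9959 - 0.9916 = 0.0043

0.0043


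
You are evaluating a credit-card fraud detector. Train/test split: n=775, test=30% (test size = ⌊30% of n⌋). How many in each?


Test = ⌊775·30/100⌋ = 232
Train = 775 - 232 = 543

Train: 543, Test: 232


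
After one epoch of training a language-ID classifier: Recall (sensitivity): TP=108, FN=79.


Recall = TP/(TP+FN)
= 108/(108+79)
= 108/187 = 57.75%

57.75%


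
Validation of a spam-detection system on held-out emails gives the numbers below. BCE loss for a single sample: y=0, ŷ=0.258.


BCE = -[y·ln(p) + (1-y)·ln(1-p)]
= -0 - 1·ln(1-0.258)
= -ln(0.742) = 0.2984

0.2984


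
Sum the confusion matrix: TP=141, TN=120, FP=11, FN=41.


Total = TP + TN + FP + FN
= 141 + 120 + 11 + 41
= 313
(Predicted positive: 152, predicted negative: 161)

313


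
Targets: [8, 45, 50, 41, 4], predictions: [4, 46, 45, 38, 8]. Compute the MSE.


Squared errors: (8-4)²=16, (45-46)²=1, (50-45)²=25, (41-38)²=9, (4-8)²=16
Sum = 67
MSE = 67/5 = 67/5

67/5


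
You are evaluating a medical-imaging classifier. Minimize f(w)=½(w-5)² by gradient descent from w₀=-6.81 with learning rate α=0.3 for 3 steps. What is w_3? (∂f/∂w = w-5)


step 1: grad = -6.81-5 = -11.81; w = -6.81 - 0.3·(-11.81) = -3.267
step 2: grad = -3.267-5 = -8.267; w = -3.267 - 0.3·(-8.267) = -0.7869
step 3: grad = -0.7869-5 = -5.7869; w = -0.7869 - 0.3·(-5.7869) = 0.94917

0.94917


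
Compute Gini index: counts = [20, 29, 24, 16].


Probabilities: [20/89, 29/89, 24/89, 16/89] ≈ [0.2247, 0.3258, 0.2697, 0.1798]
Σpᵢ² = (400 + 841 + 576 + 256)/89² = 2073/7921
Gini = 1 - Σpᵢ² = 1 - 2073/7921 = 0.7383

0.7383


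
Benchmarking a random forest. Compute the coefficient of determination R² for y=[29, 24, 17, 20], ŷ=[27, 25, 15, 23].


ȳ = 22.5
SS_res = Σ(y-ŷ)² = 18
SS_tot = Σ(y-ȳ)² = 81
R² = 1 - SS_res/SS_tot = 1 - 0.2222 = 0.7778

0.7778


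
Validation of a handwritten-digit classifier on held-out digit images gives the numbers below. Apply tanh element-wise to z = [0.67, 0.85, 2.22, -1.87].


tanh(0.67) = 0.585
tanh(0.85) = 0.6911
tanh(2.22) = 0.9767
tanh(-1.87) = -0.9536
result = [0.585, 0.6911, 0.9767, -0.9536]

[0.585, 0.6911, 0.9767, -0.9536]


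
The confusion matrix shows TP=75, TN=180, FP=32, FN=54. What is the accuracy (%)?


Accuracy = (TP+TN)/(TP+TN+FP+FN)
= (75+180)/(341)
= 255/341 = 74.78%

74.78%


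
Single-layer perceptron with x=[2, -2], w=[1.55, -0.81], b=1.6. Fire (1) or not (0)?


z = (2)·(1.55) + (-2)·(-0.81) + 1.6
  = 6.32
step(z) = 1 (z≥0)

1


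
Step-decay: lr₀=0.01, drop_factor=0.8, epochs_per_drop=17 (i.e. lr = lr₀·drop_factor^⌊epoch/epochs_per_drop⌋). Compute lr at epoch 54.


n_drops = ⌊54/17⌋ = 3
lr = 0.01·0.8^3 = 0.01·0.512 = 0.00512

0.00512


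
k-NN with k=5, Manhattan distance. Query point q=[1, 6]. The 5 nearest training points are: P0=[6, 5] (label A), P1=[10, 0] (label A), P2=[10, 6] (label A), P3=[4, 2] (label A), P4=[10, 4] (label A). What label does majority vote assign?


d(q,P0) = 6  (label A)
d(q,P1) = 15  (label A)
d(q,P2) = 9  (label A)
d(q,P3) = 7  (label A)
d(q,P4) = 11  (label A)
Votes: A=5, B=0
Majority → A

A


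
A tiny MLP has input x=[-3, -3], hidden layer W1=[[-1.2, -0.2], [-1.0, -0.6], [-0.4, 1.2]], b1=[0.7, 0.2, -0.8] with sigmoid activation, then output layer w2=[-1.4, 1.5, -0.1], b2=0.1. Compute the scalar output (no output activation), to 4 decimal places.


z1[0] = (-1.2)·(-3) + (-0.2)·(-3) + 0.7 = 4.9
z1[1] = (-1.0)·(-3) + (-0.6)·(-3) + 0.2 = 5.0
z1[2] = (-0.4)·(-3) + (1.2)·(-3) - 0.8 = -3.2
h = sigmoid(z1) = [0.9926, 0.9933, 0.0392]
output = (-1.4)·(0.9926) + (1.5)·(0.9933) + (-0.1)·(0.0392) + 0.1 = 0.1964

0.1964


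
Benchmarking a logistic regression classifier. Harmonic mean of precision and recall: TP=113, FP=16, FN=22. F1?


Precision = 113/129 = 0.876
Recall = 113/135 = 0.837
F1 = 2·P·R/(P+R) = 2·TP/(2·TP+FP+FN) = 226/(226+16+22) = 226/264 = 0.8561

0.8561


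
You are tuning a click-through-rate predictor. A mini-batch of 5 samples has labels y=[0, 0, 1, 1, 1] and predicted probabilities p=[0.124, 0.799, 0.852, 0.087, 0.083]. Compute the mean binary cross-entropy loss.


L[0] = -ln(1-0.124) = -ln(0.876) = 0.1324
L[1] = -ln(1-0.799) = -ln(0.201) = 1.6045
L[2] = -ln(0.852) = 0.1602
L[3] = -ln(0.087) = 2.4418
L[4] = -ln(0.083) = 2.4889
mean = (0.1324 + 1.6045 + 0.1602 + 2.4418 + 2.4889)/5 = 1.3656

1.3656


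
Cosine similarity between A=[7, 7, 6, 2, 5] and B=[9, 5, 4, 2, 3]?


A·B = 7·9 + 7·5 + 6·4 + 2·2 + 5·3 = 141
‖A‖ = √163 = 12.7671, ‖B‖ = √135 = 11.619
cos = 141/(√163·√135) = 141/√22005 = 0.9505

0.9505


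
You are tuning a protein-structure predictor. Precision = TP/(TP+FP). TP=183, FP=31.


Precision = TP/(TP+FP)
= 183/(183+31)
= 183/214 = 85.51%

85.51%


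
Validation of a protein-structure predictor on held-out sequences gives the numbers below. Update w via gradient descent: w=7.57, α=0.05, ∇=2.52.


w_new = w - α·∇
= 7.57 - 0.05·2.52
= 7.57 - 0.126
= 7.444

7.444


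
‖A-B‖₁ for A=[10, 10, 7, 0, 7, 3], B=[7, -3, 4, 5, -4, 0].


d = |10-7| + |10+ 3| + |7-4| + |0-5| + |7+ 4| + |3-0|
  = 3 + 13 + 3 + 5 + 11 + 3
  = 38

38


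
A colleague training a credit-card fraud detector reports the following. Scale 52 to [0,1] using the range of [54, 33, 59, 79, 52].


min=33, max=79
(52-33)/(79-33) = 19/46 = 0.413

0.413


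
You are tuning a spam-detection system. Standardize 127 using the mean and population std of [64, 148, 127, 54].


μ = 98.25, σ = 40.1022
z = (127 - 98.25)/40.1022 = 0.7169

0.7169


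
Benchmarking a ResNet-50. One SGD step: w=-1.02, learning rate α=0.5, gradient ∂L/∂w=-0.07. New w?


w_new = w - α·∇
= -1.02 - 0.5·-0.07
= -1.02 + 0.035
= -0.985

-0.985


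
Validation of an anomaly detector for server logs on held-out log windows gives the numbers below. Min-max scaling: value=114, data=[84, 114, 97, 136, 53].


min=53, max=136
(114-53)/(136-53) = 61/83 = 0.7349

0.7349


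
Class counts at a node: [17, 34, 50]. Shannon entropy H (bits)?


Probabilities: [17/101, 34/101, 50/101] ≈ [0.1683, 0.3366, 0.495]
H = -((17/101)·log₂(17/101) + (34/101)·log₂(34/101) + (50/101)·log₂(50/101))
  = 1.4636 bits

1.4636 bits


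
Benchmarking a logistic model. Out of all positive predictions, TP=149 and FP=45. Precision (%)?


Precision = TP/(TP+FP)
= 149/(149+45)
= 149/194 = 76.8%

76.8%


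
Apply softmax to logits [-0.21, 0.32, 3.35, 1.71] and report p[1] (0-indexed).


Exponentials: e^-0.21=0.8106, e^0.32=1.3771, e^3.35=28.5027, e^1.71=5.529
Sum = 36.2194
Softmax = [0.0224, 0.038, 0.7869, 0.1527]
p[1] = 1.3771/36.2194 = 0.038

0.038


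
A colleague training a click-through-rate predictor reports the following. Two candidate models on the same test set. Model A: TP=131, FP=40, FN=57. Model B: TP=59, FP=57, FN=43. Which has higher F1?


Model A: P=131/171=0.7661, R=131/188=0.6968, F1=2PR/(P+R)=2TP/(2TP+FP+FN)=262/359=0.7298
Model B: P=59/116=0.5086, R=59/102=0.5784, F1=2PR/(P+R)=2TP/(2TP+FP+FN)=118/218=0.5413
0.7298 > 0.5413 → Model A

Model A


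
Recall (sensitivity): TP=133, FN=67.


Recall = TP/(TP+FN)
= 133/(133+67)
= 133/200 = 66.5%

66.5%


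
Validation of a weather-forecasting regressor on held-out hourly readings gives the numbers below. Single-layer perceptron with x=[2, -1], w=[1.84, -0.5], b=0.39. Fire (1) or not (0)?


z = (2)·(1.84) + (-1)·(-0.5) + 0.39
  = 4.57
step(z) = 1 (z≥0)

1


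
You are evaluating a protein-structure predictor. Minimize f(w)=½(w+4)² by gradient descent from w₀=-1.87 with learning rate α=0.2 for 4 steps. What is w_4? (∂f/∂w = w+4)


step 1: grad = -1.87+4 = 2.13; w = -1.87 - 0.2·(2.13) = -2.296
step 2: grad = -2.296+4 = 1.704; w = -2.296 - 0.2·(1.704) = -2.6368
step 3: grad = -2.6368+4 = 1.3632; w = -2.6368 - 0.2·(1.3632) = -2.90944
step 4: grad = -2.90944+4 = 1.09056; w = -2.90944 - 0.2·(1.09056) = -3.127552

-3.127552


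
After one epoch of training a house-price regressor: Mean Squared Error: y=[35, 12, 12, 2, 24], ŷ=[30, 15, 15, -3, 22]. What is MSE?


Squared errors: (35-30)²=25, (12-15)²=9, (12-15)²=9, (2+ 3)²=25, (24-22)²=4
Sum = 72
MSE = 72/5 = 72/5

72/5


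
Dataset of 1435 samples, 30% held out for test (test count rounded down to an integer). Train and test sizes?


Test = ⌊1435·30/100⌋ = 430
Train = 1435 - 430 = 1005

Train: 1005, Test: 430


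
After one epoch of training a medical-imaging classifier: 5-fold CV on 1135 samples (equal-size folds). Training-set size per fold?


Fold size = 1135/5 = 227
Training per fold = 1135 - 227 = 908

908


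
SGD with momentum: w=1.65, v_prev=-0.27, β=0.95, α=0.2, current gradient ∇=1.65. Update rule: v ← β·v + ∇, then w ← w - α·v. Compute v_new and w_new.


v_new = 0.95·-0.27 + 1.65 = -0.2565 + 1.65 = 1.3935
w_new = 1.65 - 0.2·1.3935 = 1.65 - 0.2787 = 1.3713

v_new=1.3935, w_new=1.3713


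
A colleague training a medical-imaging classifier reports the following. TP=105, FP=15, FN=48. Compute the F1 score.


Precision = 105/120 = 0.875
Recall = 105/153 = 0.6863
F1 = 2·P·R/(P+R) = 2·TP/(2·TP+FP+FN) = 210/(210+15+48) = 210/273 = 0.7692

0.7692


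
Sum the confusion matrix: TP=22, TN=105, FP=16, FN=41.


Total = TP + TN + FP + FN
= 22 + 105 + 16 + 41
= 184
(Predicted positive: 38, predicted negative: 146)

184


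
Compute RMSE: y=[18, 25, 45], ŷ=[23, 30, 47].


MSE = 54/3 = 18
RMSE = √(54/3) = 4.2426

4.2426


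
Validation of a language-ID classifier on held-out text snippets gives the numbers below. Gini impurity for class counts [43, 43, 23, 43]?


Probabilities: [43/152, 43/152, 23/152, 43/152] ≈ [0.2829, 0.2829, 0.1513, 0.2829]
Σpᵢ² = (1849 + 1849 + 529 + 1849)/152² = 6076/23104
Gini = 1 - Σpᵢ² = 1 - 6076/23104 = 0.737

0.737


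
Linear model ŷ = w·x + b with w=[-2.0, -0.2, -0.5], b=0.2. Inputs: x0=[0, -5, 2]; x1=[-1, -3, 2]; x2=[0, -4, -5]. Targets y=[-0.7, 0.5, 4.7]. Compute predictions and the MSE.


ŷ0 = (-2.0)·(0) + (-0.2)·(-5) + (-0.5)·(2) + 0.2 = 0.2
ŷ1 = (-2.0)·(-1) + (-0.2)·(-3) + (-0.5)·(2) + 0.2 = 1.8
ŷ2 = (-2.0)·(0) + (-0.2)·(-4) + (-0.5)·(-5) + 0.2 = 3.5
errors² = [0.81, 1.69, 1.44]
MSE = 3.9400/3 = 1.3133

1.3133


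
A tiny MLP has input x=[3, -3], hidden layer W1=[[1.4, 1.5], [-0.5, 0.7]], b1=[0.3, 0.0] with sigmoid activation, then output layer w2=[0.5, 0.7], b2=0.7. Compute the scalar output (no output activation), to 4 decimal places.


z1[0] = (1.4)·(3) + (1.5)·(-3) + 0.3 = 0.0
z1[1] = (-0.5)·(3) + (0.7)·(-3) + 0.0 = -3.6
h = sigmoid(z1) = [0.5, 0.0266]
output = (0.5)·(0.5) + (0.7)·(0.0266) + 0.7 = 0.9686

0.9686


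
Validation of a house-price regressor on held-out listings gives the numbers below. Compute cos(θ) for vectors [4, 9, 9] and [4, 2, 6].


A·B = 4·4 + 9·2 + 9·6 = 88
‖A‖ = √178 = 13.3417, ‖B‖ = √56 = 7.4833
cos = 88/(√178·√56) = 88/√9968 = 0.8814

0.8814


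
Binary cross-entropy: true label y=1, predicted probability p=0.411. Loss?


BCE = -[y·ln(p) + (1-y)·ln(1-p)]
= -1·ln(0.411) - 0
= -ln(0.411) = 0.8892

0.8892


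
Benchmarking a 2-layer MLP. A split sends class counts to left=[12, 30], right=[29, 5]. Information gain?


Parent = [41, 35], H_parent = 0.9955
H_left = 0.8631 (n=42), H_right = 0.6024 (n=34)
H_children = (42/76)·0.8631 + (34/76)·0.6024 = 0.7465
IG = 0.9955 - 0.7465 = 0.249

0.249


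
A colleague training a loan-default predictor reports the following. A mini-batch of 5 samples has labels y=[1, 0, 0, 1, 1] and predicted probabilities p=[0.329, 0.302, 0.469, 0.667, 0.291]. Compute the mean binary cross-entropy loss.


L[0] = -ln(0.329) = 1.1117
L[1] = -ln(1-0.302) = -ln(0.698) = 0.3595
L[2] = -ln(1-0.469) = -ln(0.531) = 0.633
L[3] = -ln(0.667) = 0.405
L[4] = -ln(0.291) = 1.2344
mean = (1.1117 + 0.3595 + 0.633 + 0.405 + 1.2344)/5 = 0.7487

0.7487


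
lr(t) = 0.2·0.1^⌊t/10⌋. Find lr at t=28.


n_drops = ⌊28/10⌋ = 2
lr = 0.2·0.1^2 = 0.2·0.01 = 0.002

0.002


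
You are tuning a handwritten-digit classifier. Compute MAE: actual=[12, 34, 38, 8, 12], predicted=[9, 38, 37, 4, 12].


Absolute errors: |12-9|=3, |34-38|=4, |38-37|=1, |8-4|=4, |12-12|=0
Sum = 12
MAE = 12/5 = 12/5

12/5


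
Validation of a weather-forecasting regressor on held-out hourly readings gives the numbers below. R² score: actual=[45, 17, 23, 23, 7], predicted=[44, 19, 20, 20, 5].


ȳ = 23
SS_res = Σ(y-ŷ)² = 27
SS_tot = Σ(y-ȳ)² = 776
R² = 1 - SS_res/SS_tot = 1 - 0.0348 = 0.9652

0.9652


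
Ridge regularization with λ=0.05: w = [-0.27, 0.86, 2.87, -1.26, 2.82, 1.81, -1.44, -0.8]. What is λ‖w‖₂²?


‖w‖₂² = (-0.27)² + (0.86)² + (2.87)² + (-1.26)² + (2.82)² + (1.81)² + (-1.44)² + (-0.8)²
     = 0.0729 + 0.7396 + 8.2369 + 1.5876 + 7.9524 + 3.2761 + 2.0736 + 0.64
     = 24.5791
λ·‖w‖₂² = 0.05·24.5791 = 1.228955

1.228955


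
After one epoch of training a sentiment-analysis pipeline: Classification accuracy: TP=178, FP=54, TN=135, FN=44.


Accuracy = (TP+TN)/(TP+TN+FP+FN)
= (178+135)/(411)
= 313/411 = 76.16%

76.16%


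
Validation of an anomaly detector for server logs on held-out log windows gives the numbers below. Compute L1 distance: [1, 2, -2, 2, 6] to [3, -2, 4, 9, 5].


d = |1-3| + |2+ 2| + |-2-4| + |2-9| + |6-5|
  = 2 + 4 + 6 + 7 + 1
  = 20

20


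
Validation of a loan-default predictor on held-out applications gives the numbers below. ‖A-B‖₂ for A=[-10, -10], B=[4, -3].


d = √((-10-4)² + (-10+ 3)²)
  = √(196 + 49)
  = √245 = 15.6525

15.6525


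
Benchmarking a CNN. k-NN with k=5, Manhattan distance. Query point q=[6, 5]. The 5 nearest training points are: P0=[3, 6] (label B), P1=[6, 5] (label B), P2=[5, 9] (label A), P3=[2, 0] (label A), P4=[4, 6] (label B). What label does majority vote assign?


d(q,P0) = 4  (label B)
d(q,P1) = 0  (label B)
d(q,P2) = 5  (label A)
d(q,P3) = 9  (label A)
d(q,P4) = 3  (label B)
Votes: A=2, B=3
Majority → B

B


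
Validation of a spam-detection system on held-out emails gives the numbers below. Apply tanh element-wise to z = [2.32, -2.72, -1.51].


tanh(2.32) = 0.9809
tanh(-2.72) = -0.9914
tanh(-1.51) = -0.9069
result = [0.9809, -0.9914, -0.9069]

[0.9809, -0.9914, -0.9069]


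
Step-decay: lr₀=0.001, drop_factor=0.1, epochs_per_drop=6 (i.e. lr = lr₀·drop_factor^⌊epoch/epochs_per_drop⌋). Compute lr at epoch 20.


n_drops = ⌊20/6⌋ = 3
lr = 0.001·0.1^3 = 0.001·0.001 = 0.000001

0.000001


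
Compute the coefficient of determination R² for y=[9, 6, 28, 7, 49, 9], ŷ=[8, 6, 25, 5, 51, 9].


ȳ = 18
SS_res = Σ(y-ŷ)² = 18
SS_tot = Σ(y-ȳ)² = 1488
R² = 1 - SS_res/SS_tot = 1 - 0.0121 = 0.9879

0.9879


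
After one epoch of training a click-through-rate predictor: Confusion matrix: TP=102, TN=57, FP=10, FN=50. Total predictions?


Total = TP + TN + FP + FN
= 102 + 57 + 10 + 50
= 219
(Predicted positive: 112, predicted negative: 107)

219


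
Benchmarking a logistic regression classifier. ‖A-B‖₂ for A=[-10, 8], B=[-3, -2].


d = √((-10+ 3)² + (8+ 2)²)
  = √(49 + 100)
  = √149 = 12.2066

12.2066


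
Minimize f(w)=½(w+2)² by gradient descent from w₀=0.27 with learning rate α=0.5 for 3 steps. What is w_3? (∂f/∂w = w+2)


step 1: grad = 0.27+2 = 2.27; w = 0.27 - 0.5·(2.27) = -0.865
step 2: grad = -0.865+2 = 1.135; w = -0.865 - 0.5·(1.135) = -1.4325
step 3: grad = -1.4325+2 = 0.5675; w = -1.4325 - 0.5·(0.5675) = -1.71625

-1.71625


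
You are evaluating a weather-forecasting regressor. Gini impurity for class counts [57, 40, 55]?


Probabilities: [57/152, 40/152, 55/152] ≈ [0.375, 0.2632, 0.3618]
Σpᵢ² = (3249 + 1600 + 3025)/152² = 7874/23104
Gini = 1 - Σpᵢ² = 1 - 7874/23104 = 0.6592

0.6592


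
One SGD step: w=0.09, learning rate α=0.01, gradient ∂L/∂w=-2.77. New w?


w_new = w - α·∇
= 0.09 - 0.01·-2.77
= 0.09 + 0.0277
= 0.1177

0.1177


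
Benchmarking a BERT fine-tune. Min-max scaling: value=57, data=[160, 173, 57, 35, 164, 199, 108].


min=35, max=199
(57-35)/(199-35) = 22/164 = 0.1341

0.1341


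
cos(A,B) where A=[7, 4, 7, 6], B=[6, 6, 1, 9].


A·B = 7·6 + 4·6 + 7·1 + 6·9 = 127
‖A‖ = √150 = 12.2474, ‖B‖ = √154 = 12.4097
cos = 127/(√150·√154) = 127/√23100 = 0.8356

0.8356


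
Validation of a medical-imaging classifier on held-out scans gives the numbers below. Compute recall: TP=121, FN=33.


Recall = TP/(TP+FN)
= 121/(121+33)
= 121/154 = 78.57%

78.57%


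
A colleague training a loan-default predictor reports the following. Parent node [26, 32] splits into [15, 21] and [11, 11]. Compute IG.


Parent = [26, 32], H_parent = 0.9923
H_left = 0.9799 (n=36), H_right = 1 (n=22)
H_children = (36/58)·0.9799 + (22/58)·1 = 0.9875
IG = 0.9923 - 0.9875 = 0.0048

0.0048


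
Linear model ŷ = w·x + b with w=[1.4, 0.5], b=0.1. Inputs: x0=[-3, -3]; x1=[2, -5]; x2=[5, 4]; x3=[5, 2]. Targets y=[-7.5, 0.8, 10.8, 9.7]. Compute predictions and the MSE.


ŷ0 = (1.4)·(-3) + (0.5)·(-3) + 0.1 = -5.6
ŷ1 = (1.4)·(2) + (0.5)·(-5) + 0.1 = 0.4
ŷ2 = (1.4)·(5) + (0.5)·(4) + 0.1 = 9.1
ŷ3 = (1.4)·(5) + (0.5)·(2) + 0.1 = 8.1
errors² = [3.61, 0.16, 2.89, 2.56]
MSE = 9.2200/4 = 2.305

2.305


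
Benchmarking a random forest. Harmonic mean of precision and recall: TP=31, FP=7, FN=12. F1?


Precision = 31/38 = 0.8158
Recall = 31/43 = 0.7209
F1 = 2·P·R/(P+R) = 2·TP/(2·TP+FP+FN) = 62/(62+7+12) = 62/81 = 0.7654

0.7654


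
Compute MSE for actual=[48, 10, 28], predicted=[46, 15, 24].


Squared errors: (48-46)²=4, (10-15)²=25, (28-24)²=16
Sum = 45
MSE = 45/3 = 15

15


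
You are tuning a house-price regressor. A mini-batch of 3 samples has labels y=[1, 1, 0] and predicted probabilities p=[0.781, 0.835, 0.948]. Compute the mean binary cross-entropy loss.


L[0] = -ln(0.781) = 0.2472
L[1] = -ln(0.835) = 0.1803
L[2] = -ln(1-0.948) = -ln(0.052) = 2.9565
mean = (0.2472 + 0.1803 + 2.9565)/3 = 1.128

1.128


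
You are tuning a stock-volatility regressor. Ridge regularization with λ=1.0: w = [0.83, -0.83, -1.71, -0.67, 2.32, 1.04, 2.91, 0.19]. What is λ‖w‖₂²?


‖w‖₂² = (0.83)² + (-0.83)² + (-1.71)² + (-0.67)² + (2.32)² + (1.04)² + (2.91)² + (0.19)²
     = 0.6889 + 0.6889 + 2.9241 + 0.4489 + 5.3824 + 1.0816 + 8.4681 + 0.0361
     = 19.719
λ·‖w‖₂² = 1.0·19.719 = 19.719

19.719


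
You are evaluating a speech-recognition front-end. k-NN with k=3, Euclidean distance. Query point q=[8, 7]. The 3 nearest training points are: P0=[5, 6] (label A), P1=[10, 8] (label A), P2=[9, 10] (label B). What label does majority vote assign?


d(q,P0) = 3.1623  (label A)
d(q,P1) = 2.2361  (label A)
d(q,P2) = 3.1623  (label B)
Votes: A=2, B=1
Majority → A

A


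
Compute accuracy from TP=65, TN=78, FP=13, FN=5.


Accuracy = (TP+TN)/(TP+TN+FP+FN)
= (65+78)/(161)
= 143/161 = 88.82%

88.82%


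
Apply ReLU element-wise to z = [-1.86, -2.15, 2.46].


ReLU(-1.86) = max(0, -1.86) = 0.0
ReLU(-2.15) = max(0, -2.15) = 0.0
ReLU(2.46) = max(0, 2.46) = 2.46
result = [0.0, 0.0, 2.46]

[0.0, 0.0, 2.46]


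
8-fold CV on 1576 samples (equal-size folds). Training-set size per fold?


Fold size = 1576/8 = 197
Training per fold = 1576 - 197 = 1379

1379


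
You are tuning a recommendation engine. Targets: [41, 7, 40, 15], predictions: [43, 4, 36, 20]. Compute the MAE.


Absolute errors: |41-43|=2, |7-4|=3, |40-36|=4, |15-20|=5
Sum = 14
MAE = 14/4 = 7/2

7/2


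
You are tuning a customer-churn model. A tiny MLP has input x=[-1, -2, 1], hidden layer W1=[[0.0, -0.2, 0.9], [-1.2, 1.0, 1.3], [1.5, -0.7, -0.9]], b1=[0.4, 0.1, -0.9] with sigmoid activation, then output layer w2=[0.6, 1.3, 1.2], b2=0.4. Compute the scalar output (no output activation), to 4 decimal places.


z1[0] = (0.0)·(-1) + (-0.2)·(-2) + (0.9)·(1) + 0.4 = 1.7
z1[1] = (-1.2)·(-1) + (1.0)·(-2) + (1.3)·(1) + 0.1 = 0.6
z1[2] = (1.5)·(-1) + (-0.7)·(-2) + (-0.9)·(1) - 0.9 = -1.9
h = sigmoid(z1) = [0.8455, 0.6457, 0.1301]
output = (0.6)·(0.8455) + (1.3)·(0.6457) + (1.2)·(0.1301) + 0.4 = 1.9028

1.9028


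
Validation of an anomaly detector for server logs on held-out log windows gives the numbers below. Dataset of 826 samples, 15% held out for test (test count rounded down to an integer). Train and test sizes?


Test = ⌊826·15/100⌋ = 123
Train = 826 - 123 = 703

Train: 703, Test: 123


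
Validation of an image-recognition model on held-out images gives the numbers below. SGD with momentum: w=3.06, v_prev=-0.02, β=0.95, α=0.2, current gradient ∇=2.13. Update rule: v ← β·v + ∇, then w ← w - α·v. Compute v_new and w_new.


v_new = 0.95·-0.02 + 2.13 = -0.019 + 2.13 = 2.111
w_new = 3.06 - 0.2·2.111 = 3.06 - 0.4222 = 2.6378

v_new=2.111, w_new=2.6378


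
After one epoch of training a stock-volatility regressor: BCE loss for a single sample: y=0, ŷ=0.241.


BCE = -[y·ln(p) + (1-y)·ln(1-p)]
= -0 - 1·ln(1-0.241)
= -ln(0.759) = 0.2758

0.2758


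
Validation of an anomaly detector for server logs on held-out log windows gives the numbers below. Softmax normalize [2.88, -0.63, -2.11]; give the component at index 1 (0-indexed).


Exponentials: e^2.88=17.8143, e^-0.63=0.5326, e^-2.11=0.1212
Sum = 18.4681
Softmax = [0.9646, 0.0288, 0.0066]
p[1] = 0.5326/18.4681 = 0.0288

0.0288


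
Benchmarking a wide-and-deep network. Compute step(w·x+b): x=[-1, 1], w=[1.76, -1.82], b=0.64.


z = (-1)·(1.76) + (1)·(-1.82) + 0.64
  = -2.94
step(z) = 0 (z<0)

0


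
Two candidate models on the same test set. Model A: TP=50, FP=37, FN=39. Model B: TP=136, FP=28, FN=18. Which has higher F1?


Model A: P=50/87=0.5747, R=50/89=0.5618, F1=2PR/(P+R)=2TP/(2TP+FP+FN)=100/176=0.5682
Model B: P=136/164=0.8293, R=136/154=0.8831, F1=2PR/(P+R)=2TP/(2TP+FP+FN)=272/318=0.8553
0.5682 < 0.8553 → Model B

Model B


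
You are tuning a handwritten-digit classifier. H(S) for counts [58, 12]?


Probabilities: [58/70, 12/70] ≈ [0.8286, 0.1714]
H = -((58/70)·log₂(58/70) + (12/70)·log₂(12/70))
  = 0.661 bits

0.661 bits


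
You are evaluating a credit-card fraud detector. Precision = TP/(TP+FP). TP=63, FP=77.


Precision = TP/(TP+FP)
= 63/(63+77)
= 63/140 = 45.0%

45.0%


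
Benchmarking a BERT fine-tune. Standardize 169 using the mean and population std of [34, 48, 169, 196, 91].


μ = 107.6, σ = 64.5433
z = (169 - 107.6)/64.5433 = 0.9513

0.9513


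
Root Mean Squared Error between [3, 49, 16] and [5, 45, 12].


MSE = 36/3 = 12
RMSE = √(36/3) = 3.4641

3.4641


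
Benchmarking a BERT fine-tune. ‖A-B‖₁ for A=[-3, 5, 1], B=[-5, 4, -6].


d = |-3+ 5| + |5-4| + |1+ 6|
  = 2 + 1 + 7
  = 10

10


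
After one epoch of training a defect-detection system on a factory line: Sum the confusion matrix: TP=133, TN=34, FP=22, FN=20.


Total = TP + TN + FP + FN
= 133 + 34 + 22 + 20
= 209
(Predicted positive: 155, predicted negative: 54)

209


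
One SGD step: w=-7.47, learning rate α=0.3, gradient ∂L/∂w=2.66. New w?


w_new = w - α·∇
= -7.47 - 0.3·2.66
= -7.47 - 0.798
= -8.268

-8.268


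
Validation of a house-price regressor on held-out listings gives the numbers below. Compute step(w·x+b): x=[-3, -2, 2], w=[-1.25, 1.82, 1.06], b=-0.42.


z = (-3)·(-1.25) + (-2)·(1.82) + (2)·(1.06) - 0.42
  = 1.81
step(z) = 1 (z≥0)

1


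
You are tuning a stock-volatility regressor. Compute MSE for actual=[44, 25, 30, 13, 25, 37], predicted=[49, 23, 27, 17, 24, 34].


Squared errors: (44-49)²=25, (25-23)²=4, (30-27)²=9, (13-17)²=16, (25-24)²=1, (37-34)²=9
Sum = 64
MSE = 64/6 = 32/3

32/3


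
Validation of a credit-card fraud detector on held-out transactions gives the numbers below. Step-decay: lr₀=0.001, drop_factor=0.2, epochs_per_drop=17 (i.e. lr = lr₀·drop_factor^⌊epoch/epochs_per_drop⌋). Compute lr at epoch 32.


n_drops = ⌊32/17⌋ = 1
lr = 0.001·0.2^1 = 0.001·0.2 = 0.0002

0.0002


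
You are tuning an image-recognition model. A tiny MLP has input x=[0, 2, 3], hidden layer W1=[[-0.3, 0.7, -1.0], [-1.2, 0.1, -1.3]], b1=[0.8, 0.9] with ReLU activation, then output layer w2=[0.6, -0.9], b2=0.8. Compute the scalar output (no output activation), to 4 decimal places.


z1[0] = (-0.3)·(0) + (0.7)·(2) + (-1.0)·(3) + 0.8 = -0.8
z1[1] = (-1.2)·(0) + (0.1)·(2) + (-1.3)·(3) + 0.9 = -2.8
h = ReLU(z1) = [0.0, 0.0]
output = (0.6)·(0.0) + (-0.9)·(0.0) + 0.8 = 0.8

0.8


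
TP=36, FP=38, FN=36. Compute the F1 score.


Precision = 36/74 = 0.4865
Recall = 36/72 = 0.5
F1 = 2·P·R/(P+R) = 2·TP/(2·TP+FP+FN) = 72/(72+38+36) = 72/146 = 0.4932

0.4932


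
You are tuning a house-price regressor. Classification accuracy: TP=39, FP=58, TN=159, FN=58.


Accuracy = (TP+TN)/(TP+TN+FP+FN)
= (39+159)/(314)
= 198/314 = 63.06%

63.06%


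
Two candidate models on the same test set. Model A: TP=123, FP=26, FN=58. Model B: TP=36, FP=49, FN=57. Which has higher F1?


Model A: P=123/149=0.8255, R=123/181=0.6796, F1=2PR/(P+R)=2TP/(2TP+FP+FN)=246/330=0.7455
Model B: P=36/85=0.4235, R=36/93=0.3871, F1=2PR/(P+R)=2TP/(2TP+FP+FN)=72/178=0.4045
0.7455 > 0.4045 → Model A

Model A


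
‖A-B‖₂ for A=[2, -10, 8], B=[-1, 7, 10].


d = √((2+ 1)² + (-10-7)² + (8-10)²)
  = √(9 + 289 + 4)
  = √302 = 17.3781

17.3781


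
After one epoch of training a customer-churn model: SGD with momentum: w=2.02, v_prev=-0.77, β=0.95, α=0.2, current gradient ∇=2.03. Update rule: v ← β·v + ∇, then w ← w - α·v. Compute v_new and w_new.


v_new = 0.95·-0.77 + 2.03 = -0.7315 + 2.03 = 1.2985
w_new = 2.02 - 0.2·1.2985 = 2.02 - 0.2597 = 1.7603

v_new=1.2985, w_new=1.7603


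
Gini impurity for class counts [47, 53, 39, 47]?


Probabilities: [47/186, 53/186, 39/186, 47/186] ≈ [0.2527, 0.2849, 0.2097, 0.2527]
Σpᵢ² = (2209 + 2809 + 1521 + 2209)/186² = 8748/34596
Gini = 1 - Σpᵢ² = 1 - 8748/34596 = 0.7471

0.7471


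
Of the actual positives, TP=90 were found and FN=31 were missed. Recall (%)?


Recall = TP/(TP+FN)
= 90/(90+31)
= 90/121 = 74.38%

74.38%


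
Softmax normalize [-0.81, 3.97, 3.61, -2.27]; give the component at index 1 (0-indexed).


Exponentials: e^-0.81=0.4449, e^3.97=52.9845, e^3.61=36.9661, e^-2.27=0.1033
Sum = 90.4988
Softmax = [0.0049, 0.5855, 0.4085, 0.0011]
p[1] = 52.9845/90.4988 = 0.5855

0.5855


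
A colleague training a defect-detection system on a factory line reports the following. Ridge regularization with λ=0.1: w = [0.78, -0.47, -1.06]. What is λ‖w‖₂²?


‖w‖₂² = (0.78)² + (-0.47)² + (-1.06)²
     = 0.6084 + 0.2209 + 1.1236
     = 1.9529
λ·‖w‖₂² = 0.1·1.9529 = 0.19529

0.19529


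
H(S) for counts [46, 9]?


Probabilities: [46/55, 9/55] ≈ [0.8364, 0.1636]
H = -((46/55)·log₂(46/55) + (9/55)·log₂(9/55))
  = 0.6429 bits

0.6429 bits


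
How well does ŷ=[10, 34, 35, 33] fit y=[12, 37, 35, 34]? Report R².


ȳ = 29.5
SS_res = Σ(y-ŷ)² = 14
SS_tot = Σ(y-ȳ)² = 413
R² = 1 - SS_res/SS_tot = 1 - 0.0339 = 0.9661

0.9661


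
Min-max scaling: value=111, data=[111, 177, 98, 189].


min=98, max=189
(111-98)/(189-98) = 13/91 = 0.1429

0.1429


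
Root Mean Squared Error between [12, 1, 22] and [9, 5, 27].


MSE = 50/3 = 16.6667
RMSE = √(50/3) = 4.0825

4.0825


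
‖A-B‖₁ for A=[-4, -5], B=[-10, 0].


d = |-4+ 10| + |-5-0|
  = 6 + 5
  = 11

11


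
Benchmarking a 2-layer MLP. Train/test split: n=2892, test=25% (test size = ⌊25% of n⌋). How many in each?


Test = ⌊2892·25/100⌋ = 723
Train = 2892 - 723 = 2169

Train: 2169, Test: 723


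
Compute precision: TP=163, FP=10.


Precision = TP/(TP+FP)
= 163/(163+10)
= 163/173 = 94.22%

94.22%


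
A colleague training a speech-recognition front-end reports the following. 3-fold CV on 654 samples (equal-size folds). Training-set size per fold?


Fold size = 654/3 = 218
Training per fold = 654 - 218 = 436

436


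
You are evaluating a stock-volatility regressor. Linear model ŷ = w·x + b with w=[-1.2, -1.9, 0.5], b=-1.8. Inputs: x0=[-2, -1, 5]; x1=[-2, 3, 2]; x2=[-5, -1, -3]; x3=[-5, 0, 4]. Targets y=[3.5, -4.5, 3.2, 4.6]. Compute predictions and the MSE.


ŷ0 = (-1.2)·(-2) + (-1.9)·(-1) + (0.5)·(5) - 1.8 = 5.0
ŷ1 = (-1.2)·(-2) + (-1.9)·(3) + (0.5)·(2) - 1.8 = -4.1
ŷ2 = (-1.2)·(-5) + (-1.9)·(-1) + (0.5)·(-3) - 1.8 = 4.6
ŷ3 = (-1.2)·(-5) + (-1.9)·(0) + (0.5)·(4) - 1.8 = 6.2
errors² = [2.25, 0.16, 1.96, 2.56]
MSE = 6.9300/4 = 1.7325

1.7325


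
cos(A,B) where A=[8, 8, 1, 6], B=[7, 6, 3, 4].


A·B = 8·7 + 8·6 + 1·3 + 6·4 = 131
‖A‖ = √165 = 12.8452, ‖B‖ = √110 = 10.4881
cos = 131/(√165·√110) = 131/√18150 = 0.9724

0.9724


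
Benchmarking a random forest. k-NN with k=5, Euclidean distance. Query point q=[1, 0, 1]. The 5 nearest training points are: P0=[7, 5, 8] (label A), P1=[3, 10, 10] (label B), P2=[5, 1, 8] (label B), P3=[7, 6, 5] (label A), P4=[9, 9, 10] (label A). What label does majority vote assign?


d(q,P0) = 10.4881  (label A)
d(q,P1) = 13.6015  (label B)
d(q,P2) = 8.124  (label B)
d(q,P3) = 9.3808  (label A)
d(q,P4) = 15.0333  (label A)
Votes: A=3, B=2
Majority → A

A


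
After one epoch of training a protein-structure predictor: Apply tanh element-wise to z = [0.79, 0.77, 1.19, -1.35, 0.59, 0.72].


tanh(0.79) = 0.6584
tanh(0.77) = 0.6469
tanh(1.19) = 0.8306
tanh(-1.35) = -0.8741
tanh(0.59) = 0.5299
tanh(0.72) = 0.6169
result = [0.6584, 0.6469, 0.8306, -0.8741, 0.5299, 0.6169]

[0.6584, 0.6469, 0.8306, -0.8741, 0.5299, 0.6169]


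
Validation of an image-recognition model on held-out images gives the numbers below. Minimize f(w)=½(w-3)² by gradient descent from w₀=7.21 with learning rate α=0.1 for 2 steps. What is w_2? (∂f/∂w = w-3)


step 1: grad = 7.21-3 = 4.21; w = 7.21 - 0.1·(4.21) = 6.789
step 2: grad = 6.789-3 = 3.789; w = 6.789 - 0.1·(3.789) = 6.4101

6.4101


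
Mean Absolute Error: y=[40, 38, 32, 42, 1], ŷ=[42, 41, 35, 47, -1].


Absolute errors: |40-42|=2, |38-41|=3, |32-35|=3, |42-47|=5, |1+ 1|=2
Sum = 15
MAE = 15/5 = 3

3


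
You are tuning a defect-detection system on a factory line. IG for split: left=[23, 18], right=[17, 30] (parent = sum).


Parent = [40, 48], H_parent = 0.994
H_left = 0.9892 (n=41), H_right = 0.9441 (n=47)
H_children = (41/88)·0.9892 + (47/88)·0.9441 = 0.9651
IG = 0.994 - 0.9651 = 0.0289

0.0289


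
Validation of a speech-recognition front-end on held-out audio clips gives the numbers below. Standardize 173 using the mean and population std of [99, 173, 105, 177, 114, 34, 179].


μ = 125.8571, σ = 49.8524
z = (173 - 125.8571)/49.8524 = 0.9456

0.9456


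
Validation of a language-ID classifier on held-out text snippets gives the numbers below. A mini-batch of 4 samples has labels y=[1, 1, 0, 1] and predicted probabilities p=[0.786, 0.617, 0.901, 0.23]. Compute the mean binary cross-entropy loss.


L[0] = -ln(0.786) = 0.2408
L[1] = -ln(0.617) = 0.4829
L[2] = -ln(1-0.901) = -ln(0.099) = 2.3126
L[3] = -ln(0.23) = 1.4697
mean = (0.2408 + 0.4829 + 2.3126 + 1.4697)/4 = 1.1265

1.1265


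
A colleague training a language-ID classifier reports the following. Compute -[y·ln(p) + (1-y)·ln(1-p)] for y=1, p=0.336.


BCE = -[y·ln(p) + (1-y)·ln(1-p)]
= -1·ln(0.336) - 0
= -ln(0.336) = 1.0906

1.0906


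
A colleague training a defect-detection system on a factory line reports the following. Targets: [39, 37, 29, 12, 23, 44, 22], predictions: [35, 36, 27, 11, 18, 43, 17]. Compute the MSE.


Squared errors: (39-35)²=16, (37-36)²=1, (29-27)²=4, (12-11)²=1, (23-18)²=25, (44-43)²=1, (22-17)²=25
Sum = 73
MSE = 73/7 = 73/7

73/7


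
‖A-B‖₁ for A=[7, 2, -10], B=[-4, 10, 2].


d = |7+ 4| + |2-10| + |-10-2|
  = 11 + 8 + 12
  = 31

31


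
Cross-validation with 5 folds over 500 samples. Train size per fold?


Fold size = 500/5 = 100
Training per fold = 500 - 100 = 400

400


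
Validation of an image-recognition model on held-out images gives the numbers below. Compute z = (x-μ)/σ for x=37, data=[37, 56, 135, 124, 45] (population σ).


μ = 79.4, σ = 41.4951
z = (37 - 79.4)/41.4951 = -1.0218

-1.0218


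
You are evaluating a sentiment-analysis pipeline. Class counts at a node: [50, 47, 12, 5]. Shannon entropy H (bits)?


Probabilities: [50/114, 47/114, 12/114, 5/114] ≈ [0.4386, 0.4123, 0.1053, 0.0439]
H = -((50/114)·log₂(50/114) + (47/114)·log₂(47/114) + (12/114)·log₂(12/114) + (5/114)·log₂(5/114))
  = 1.5883 bits

1.5883 bits


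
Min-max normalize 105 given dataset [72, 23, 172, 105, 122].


min=23, max=172
(105-23)/(172-23) = 82/149 = 0.5503

0.5503


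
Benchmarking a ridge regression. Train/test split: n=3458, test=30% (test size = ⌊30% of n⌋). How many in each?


Test = ⌊3458·30/100⌋ = 1037
Train = 3458 - 1037 = 2421

Train: 2421, Test: 1037


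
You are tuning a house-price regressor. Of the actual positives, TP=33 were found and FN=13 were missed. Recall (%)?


Recall = TP/(TP+FN)
= 33/(33+13)
= 33/46 = 71.74%

71.74%


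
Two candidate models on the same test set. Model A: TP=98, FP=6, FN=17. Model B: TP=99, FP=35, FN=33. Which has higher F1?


Model A: P=98/104=0.9423, R=98/115=0.8522, F1=2PR/(P+R)=2TP/(2TP+FP+FN)=196/219=0.895
Model B: P=99/134=0.7388, R=99/132=0.75, F1=2PR/(P+R)=2TP/(2TP+FP+FN)=198/266=0.7444
0.895 > 0.7444 → Model A

Model A


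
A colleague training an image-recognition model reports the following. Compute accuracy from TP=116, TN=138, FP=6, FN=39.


Accuracy = (TP+TN)/(TP+TN+FP+FN)
= (116+138)/(299)
= 254/299 = 84.95%

84.95%


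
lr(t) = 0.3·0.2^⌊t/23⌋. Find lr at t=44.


n_drops = ⌊44/23⌋ = 1
lr = 0.3·0.2^1 = 0.3·0.2 = 0.06

0.06
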